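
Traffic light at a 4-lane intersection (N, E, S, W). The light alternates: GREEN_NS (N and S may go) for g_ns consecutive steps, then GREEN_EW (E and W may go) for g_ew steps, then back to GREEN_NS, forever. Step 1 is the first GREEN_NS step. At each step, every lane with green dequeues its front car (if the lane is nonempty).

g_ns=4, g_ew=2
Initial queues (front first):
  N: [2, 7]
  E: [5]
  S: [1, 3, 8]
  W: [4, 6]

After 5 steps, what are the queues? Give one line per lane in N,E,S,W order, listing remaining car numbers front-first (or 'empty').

Step 1 [NS]: N:car2-GO,E:wait,S:car1-GO,W:wait | queues: N=1 E=1 S=2 W=2
Step 2 [NS]: N:car7-GO,E:wait,S:car3-GO,W:wait | queues: N=0 E=1 S=1 W=2
Step 3 [NS]: N:empty,E:wait,S:car8-GO,W:wait | queues: N=0 E=1 S=0 W=2
Step 4 [NS]: N:empty,E:wait,S:empty,W:wait | queues: N=0 E=1 S=0 W=2
Step 5 [EW]: N:wait,E:car5-GO,S:wait,W:car4-GO | queues: N=0 E=0 S=0 W=1

N: empty
E: empty
S: empty
W: 6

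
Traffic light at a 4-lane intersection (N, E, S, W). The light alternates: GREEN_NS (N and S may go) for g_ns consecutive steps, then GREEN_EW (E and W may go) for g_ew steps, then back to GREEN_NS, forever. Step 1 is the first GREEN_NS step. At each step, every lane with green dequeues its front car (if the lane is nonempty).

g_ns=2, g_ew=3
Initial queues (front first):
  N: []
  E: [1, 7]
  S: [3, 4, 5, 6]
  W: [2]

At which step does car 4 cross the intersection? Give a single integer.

Step 1 [NS]: N:empty,E:wait,S:car3-GO,W:wait | queues: N=0 E=2 S=3 W=1
Step 2 [NS]: N:empty,E:wait,S:car4-GO,W:wait | queues: N=0 E=2 S=2 W=1
Step 3 [EW]: N:wait,E:car1-GO,S:wait,W:car2-GO | queues: N=0 E=1 S=2 W=0
Step 4 [EW]: N:wait,E:car7-GO,S:wait,W:empty | queues: N=0 E=0 S=2 W=0
Step 5 [EW]: N:wait,E:empty,S:wait,W:empty | queues: N=0 E=0 S=2 W=0
Step 6 [NS]: N:empty,E:wait,S:car5-GO,W:wait | queues: N=0 E=0 S=1 W=0
Step 7 [NS]: N:empty,E:wait,S:car6-GO,W:wait | queues: N=0 E=0 S=0 W=0
Car 4 crosses at step 2

2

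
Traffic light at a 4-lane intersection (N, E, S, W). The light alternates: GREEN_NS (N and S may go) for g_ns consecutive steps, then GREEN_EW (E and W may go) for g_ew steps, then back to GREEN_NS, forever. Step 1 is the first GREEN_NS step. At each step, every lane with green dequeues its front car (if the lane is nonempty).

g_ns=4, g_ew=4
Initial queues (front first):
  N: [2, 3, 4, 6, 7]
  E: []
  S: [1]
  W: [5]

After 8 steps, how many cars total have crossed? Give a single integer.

Step 1 [NS]: N:car2-GO,E:wait,S:car1-GO,W:wait | queues: N=4 E=0 S=0 W=1
Step 2 [NS]: N:car3-GO,E:wait,S:empty,W:wait | queues: N=3 E=0 S=0 W=1
Step 3 [NS]: N:car4-GO,E:wait,S:empty,W:wait | queues: N=2 E=0 S=0 W=1
Step 4 [NS]: N:car6-GO,E:wait,S:empty,W:wait | queues: N=1 E=0 S=0 W=1
Step 5 [EW]: N:wait,E:empty,S:wait,W:car5-GO | queues: N=1 E=0 S=0 W=0
Step 6 [EW]: N:wait,E:empty,S:wait,W:empty | queues: N=1 E=0 S=0 W=0
Step 7 [EW]: N:wait,E:empty,S:wait,W:empty | queues: N=1 E=0 S=0 W=0
Step 8 [EW]: N:wait,E:empty,S:wait,W:empty | queues: N=1 E=0 S=0 W=0
Cars crossed by step 8: 6

Answer: 6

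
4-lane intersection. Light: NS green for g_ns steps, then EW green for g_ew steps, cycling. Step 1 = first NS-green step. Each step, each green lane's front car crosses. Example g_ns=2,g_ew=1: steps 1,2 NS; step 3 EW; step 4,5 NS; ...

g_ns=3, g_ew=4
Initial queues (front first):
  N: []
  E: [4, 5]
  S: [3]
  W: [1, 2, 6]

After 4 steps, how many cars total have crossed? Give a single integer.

Answer: 3

Derivation:
Step 1 [NS]: N:empty,E:wait,S:car3-GO,W:wait | queues: N=0 E=2 S=0 W=3
Step 2 [NS]: N:empty,E:wait,S:empty,W:wait | queues: N=0 E=2 S=0 W=3
Step 3 [NS]: N:empty,E:wait,S:empty,W:wait | queues: N=0 E=2 S=0 W=3
Step 4 [EW]: N:wait,E:car4-GO,S:wait,W:car1-GO | queues: N=0 E=1 S=0 W=2
Cars crossed by step 4: 3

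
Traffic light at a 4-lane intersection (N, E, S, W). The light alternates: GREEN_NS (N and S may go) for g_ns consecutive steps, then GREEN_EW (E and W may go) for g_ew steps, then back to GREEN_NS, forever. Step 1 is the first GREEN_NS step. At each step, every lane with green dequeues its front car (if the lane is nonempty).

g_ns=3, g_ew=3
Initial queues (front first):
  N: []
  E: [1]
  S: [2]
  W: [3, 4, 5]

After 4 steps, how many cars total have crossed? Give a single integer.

Answer: 3

Derivation:
Step 1 [NS]: N:empty,E:wait,S:car2-GO,W:wait | queues: N=0 E=1 S=0 W=3
Step 2 [NS]: N:empty,E:wait,S:empty,W:wait | queues: N=0 E=1 S=0 W=3
Step 3 [NS]: N:empty,E:wait,S:empty,W:wait | queues: N=0 E=1 S=0 W=3
Step 4 [EW]: N:wait,E:car1-GO,S:wait,W:car3-GO | queues: N=0 E=0 S=0 W=2
Cars crossed by step 4: 3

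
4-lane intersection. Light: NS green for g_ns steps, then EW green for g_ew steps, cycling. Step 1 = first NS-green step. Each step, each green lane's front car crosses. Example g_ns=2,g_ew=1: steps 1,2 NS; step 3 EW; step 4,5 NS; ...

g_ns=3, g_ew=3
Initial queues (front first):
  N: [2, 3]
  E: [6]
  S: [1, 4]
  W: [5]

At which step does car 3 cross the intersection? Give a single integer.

Step 1 [NS]: N:car2-GO,E:wait,S:car1-GO,W:wait | queues: N=1 E=1 S=1 W=1
Step 2 [NS]: N:car3-GO,E:wait,S:car4-GO,W:wait | queues: N=0 E=1 S=0 W=1
Step 3 [NS]: N:empty,E:wait,S:empty,W:wait | queues: N=0 E=1 S=0 W=1
Step 4 [EW]: N:wait,E:car6-GO,S:wait,W:car5-GO | queues: N=0 E=0 S=0 W=0
Car 3 crosses at step 2

2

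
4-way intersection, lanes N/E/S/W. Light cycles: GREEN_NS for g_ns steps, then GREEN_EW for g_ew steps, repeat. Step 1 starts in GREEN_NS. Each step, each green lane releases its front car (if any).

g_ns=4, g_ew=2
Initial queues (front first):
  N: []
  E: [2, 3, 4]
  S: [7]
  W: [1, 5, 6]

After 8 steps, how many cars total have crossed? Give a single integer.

Step 1 [NS]: N:empty,E:wait,S:car7-GO,W:wait | queues: N=0 E=3 S=0 W=3
Step 2 [NS]: N:empty,E:wait,S:empty,W:wait | queues: N=0 E=3 S=0 W=3
Step 3 [NS]: N:empty,E:wait,S:empty,W:wait | queues: N=0 E=3 S=0 W=3
Step 4 [NS]: N:empty,E:wait,S:empty,W:wait | queues: N=0 E=3 S=0 W=3
Step 5 [EW]: N:wait,E:car2-GO,S:wait,W:car1-GO | queues: N=0 E=2 S=0 W=2
Step 6 [EW]: N:wait,E:car3-GO,S:wait,W:car5-GO | queues: N=0 E=1 S=0 W=1
Step 7 [NS]: N:empty,E:wait,S:empty,W:wait | queues: N=0 E=1 S=0 W=1
Step 8 [NS]: N:empty,E:wait,S:empty,W:wait | queues: N=0 E=1 S=0 W=1
Cars crossed by step 8: 5

Answer: 5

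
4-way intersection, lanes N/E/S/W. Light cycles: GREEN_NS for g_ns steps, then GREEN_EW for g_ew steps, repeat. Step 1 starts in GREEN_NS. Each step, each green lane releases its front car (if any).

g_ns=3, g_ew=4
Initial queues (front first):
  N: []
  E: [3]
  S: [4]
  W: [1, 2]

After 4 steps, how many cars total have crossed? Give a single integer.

Answer: 3

Derivation:
Step 1 [NS]: N:empty,E:wait,S:car4-GO,W:wait | queues: N=0 E=1 S=0 W=2
Step 2 [NS]: N:empty,E:wait,S:empty,W:wait | queues: N=0 E=1 S=0 W=2
Step 3 [NS]: N:empty,E:wait,S:empty,W:wait | queues: N=0 E=1 S=0 W=2
Step 4 [EW]: N:wait,E:car3-GO,S:wait,W:car1-GO | queues: N=0 E=0 S=0 W=1
Cars crossed by step 4: 3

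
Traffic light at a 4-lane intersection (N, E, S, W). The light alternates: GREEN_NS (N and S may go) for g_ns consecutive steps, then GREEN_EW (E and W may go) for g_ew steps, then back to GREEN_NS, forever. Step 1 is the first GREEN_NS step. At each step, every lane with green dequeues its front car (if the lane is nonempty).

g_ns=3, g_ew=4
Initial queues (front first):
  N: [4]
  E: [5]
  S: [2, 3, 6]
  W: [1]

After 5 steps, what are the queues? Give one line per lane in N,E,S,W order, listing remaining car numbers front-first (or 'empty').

Step 1 [NS]: N:car4-GO,E:wait,S:car2-GO,W:wait | queues: N=0 E=1 S=2 W=1
Step 2 [NS]: N:empty,E:wait,S:car3-GO,W:wait | queues: N=0 E=1 S=1 W=1
Step 3 [NS]: N:empty,E:wait,S:car6-GO,W:wait | queues: N=0 E=1 S=0 W=1
Step 4 [EW]: N:wait,E:car5-GO,S:wait,W:car1-GO | queues: N=0 E=0 S=0 W=0

N: empty
E: empty
S: empty
W: empty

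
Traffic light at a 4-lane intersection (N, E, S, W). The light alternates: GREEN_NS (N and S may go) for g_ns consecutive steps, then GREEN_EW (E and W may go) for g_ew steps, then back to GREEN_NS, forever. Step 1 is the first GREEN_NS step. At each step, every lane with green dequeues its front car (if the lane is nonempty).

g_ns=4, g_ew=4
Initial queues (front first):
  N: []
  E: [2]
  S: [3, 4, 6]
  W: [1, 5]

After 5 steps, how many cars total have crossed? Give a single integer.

Step 1 [NS]: N:empty,E:wait,S:car3-GO,W:wait | queues: N=0 E=1 S=2 W=2
Step 2 [NS]: N:empty,E:wait,S:car4-GO,W:wait | queues: N=0 E=1 S=1 W=2
Step 3 [NS]: N:empty,E:wait,S:car6-GO,W:wait | queues: N=0 E=1 S=0 W=2
Step 4 [NS]: N:empty,E:wait,S:empty,W:wait | queues: N=0 E=1 S=0 W=2
Step 5 [EW]: N:wait,E:car2-GO,S:wait,W:car1-GO | queues: N=0 E=0 S=0 W=1
Cars crossed by step 5: 5

Answer: 5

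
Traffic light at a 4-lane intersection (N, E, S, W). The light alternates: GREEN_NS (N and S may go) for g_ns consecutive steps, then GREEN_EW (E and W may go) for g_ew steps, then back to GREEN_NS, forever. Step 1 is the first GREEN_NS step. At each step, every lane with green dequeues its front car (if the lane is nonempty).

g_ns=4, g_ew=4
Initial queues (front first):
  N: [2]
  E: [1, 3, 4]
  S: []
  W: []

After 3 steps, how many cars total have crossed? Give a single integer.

Step 1 [NS]: N:car2-GO,E:wait,S:empty,W:wait | queues: N=0 E=3 S=0 W=0
Step 2 [NS]: N:empty,E:wait,S:empty,W:wait | queues: N=0 E=3 S=0 W=0
Step 3 [NS]: N:empty,E:wait,S:empty,W:wait | queues: N=0 E=3 S=0 W=0
Cars crossed by step 3: 1

Answer: 1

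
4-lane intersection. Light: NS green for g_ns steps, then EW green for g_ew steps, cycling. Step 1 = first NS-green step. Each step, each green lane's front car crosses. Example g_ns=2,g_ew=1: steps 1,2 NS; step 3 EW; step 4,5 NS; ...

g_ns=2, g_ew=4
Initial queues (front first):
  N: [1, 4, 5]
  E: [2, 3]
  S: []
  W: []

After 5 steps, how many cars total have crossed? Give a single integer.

Step 1 [NS]: N:car1-GO,E:wait,S:empty,W:wait | queues: N=2 E=2 S=0 W=0
Step 2 [NS]: N:car4-GO,E:wait,S:empty,W:wait | queues: N=1 E=2 S=0 W=0
Step 3 [EW]: N:wait,E:car2-GO,S:wait,W:empty | queues: N=1 E=1 S=0 W=0
Step 4 [EW]: N:wait,E:car3-GO,S:wait,W:empty | queues: N=1 E=0 S=0 W=0
Step 5 [EW]: N:wait,E:empty,S:wait,W:empty | queues: N=1 E=0 S=0 W=0
Cars crossed by step 5: 4

Answer: 4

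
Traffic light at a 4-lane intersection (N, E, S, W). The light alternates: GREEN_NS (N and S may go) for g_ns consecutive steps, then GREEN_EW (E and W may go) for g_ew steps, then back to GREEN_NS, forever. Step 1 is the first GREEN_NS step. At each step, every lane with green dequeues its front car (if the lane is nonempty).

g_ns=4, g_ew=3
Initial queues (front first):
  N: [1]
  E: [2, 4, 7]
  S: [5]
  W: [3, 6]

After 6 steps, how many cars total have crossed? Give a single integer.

Step 1 [NS]: N:car1-GO,E:wait,S:car5-GO,W:wait | queues: N=0 E=3 S=0 W=2
Step 2 [NS]: N:empty,E:wait,S:empty,W:wait | queues: N=0 E=3 S=0 W=2
Step 3 [NS]: N:empty,E:wait,S:empty,W:wait | queues: N=0 E=3 S=0 W=2
Step 4 [NS]: N:empty,E:wait,S:empty,W:wait | queues: N=0 E=3 S=0 W=2
Step 5 [EW]: N:wait,E:car2-GO,S:wait,W:car3-GO | queues: N=0 E=2 S=0 W=1
Step 6 [EW]: N:wait,E:car4-GO,S:wait,W:car6-GO | queues: N=0 E=1 S=0 W=0
Cars crossed by step 6: 6

Answer: 6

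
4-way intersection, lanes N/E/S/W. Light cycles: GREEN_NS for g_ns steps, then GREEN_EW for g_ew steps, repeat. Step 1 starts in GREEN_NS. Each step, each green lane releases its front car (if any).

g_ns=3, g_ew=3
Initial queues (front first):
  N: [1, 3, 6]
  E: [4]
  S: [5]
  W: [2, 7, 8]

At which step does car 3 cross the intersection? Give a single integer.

Step 1 [NS]: N:car1-GO,E:wait,S:car5-GO,W:wait | queues: N=2 E=1 S=0 W=3
Step 2 [NS]: N:car3-GO,E:wait,S:empty,W:wait | queues: N=1 E=1 S=0 W=3
Step 3 [NS]: N:car6-GO,E:wait,S:empty,W:wait | queues: N=0 E=1 S=0 W=3
Step 4 [EW]: N:wait,E:car4-GO,S:wait,W:car2-GO | queues: N=0 E=0 S=0 W=2
Step 5 [EW]: N:wait,E:empty,S:wait,W:car7-GO | queues: N=0 E=0 S=0 W=1
Step 6 [EW]: N:wait,E:empty,S:wait,W:car8-GO | queues: N=0 E=0 S=0 W=0
Car 3 crosses at step 2

2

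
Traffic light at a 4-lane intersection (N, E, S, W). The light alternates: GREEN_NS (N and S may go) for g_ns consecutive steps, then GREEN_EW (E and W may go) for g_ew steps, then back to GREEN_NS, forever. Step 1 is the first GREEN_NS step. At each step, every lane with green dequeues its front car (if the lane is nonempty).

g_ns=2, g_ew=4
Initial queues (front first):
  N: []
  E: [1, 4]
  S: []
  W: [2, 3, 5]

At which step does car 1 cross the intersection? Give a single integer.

Step 1 [NS]: N:empty,E:wait,S:empty,W:wait | queues: N=0 E=2 S=0 W=3
Step 2 [NS]: N:empty,E:wait,S:empty,W:wait | queues: N=0 E=2 S=0 W=3
Step 3 [EW]: N:wait,E:car1-GO,S:wait,W:car2-GO | queues: N=0 E=1 S=0 W=2
Step 4 [EW]: N:wait,E:car4-GO,S:wait,W:car3-GO | queues: N=0 E=0 S=0 W=1
Step 5 [EW]: N:wait,E:empty,S:wait,W:car5-GO | queues: N=0 E=0 S=0 W=0
Car 1 crosses at step 3

3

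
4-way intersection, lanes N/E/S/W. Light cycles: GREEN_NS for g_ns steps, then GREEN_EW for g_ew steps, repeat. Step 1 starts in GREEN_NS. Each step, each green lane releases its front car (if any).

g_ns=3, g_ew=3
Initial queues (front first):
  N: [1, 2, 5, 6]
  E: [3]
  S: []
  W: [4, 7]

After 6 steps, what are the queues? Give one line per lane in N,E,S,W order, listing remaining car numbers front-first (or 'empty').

Step 1 [NS]: N:car1-GO,E:wait,S:empty,W:wait | queues: N=3 E=1 S=0 W=2
Step 2 [NS]: N:car2-GO,E:wait,S:empty,W:wait | queues: N=2 E=1 S=0 W=2
Step 3 [NS]: N:car5-GO,E:wait,S:empty,W:wait | queues: N=1 E=1 S=0 W=2
Step 4 [EW]: N:wait,E:car3-GO,S:wait,W:car4-GO | queues: N=1 E=0 S=0 W=1
Step 5 [EW]: N:wait,E:empty,S:wait,W:car7-GO | queues: N=1 E=0 S=0 W=0
Step 6 [EW]: N:wait,E:empty,S:wait,W:empty | queues: N=1 E=0 S=0 W=0

N: 6
E: empty
S: empty
W: empty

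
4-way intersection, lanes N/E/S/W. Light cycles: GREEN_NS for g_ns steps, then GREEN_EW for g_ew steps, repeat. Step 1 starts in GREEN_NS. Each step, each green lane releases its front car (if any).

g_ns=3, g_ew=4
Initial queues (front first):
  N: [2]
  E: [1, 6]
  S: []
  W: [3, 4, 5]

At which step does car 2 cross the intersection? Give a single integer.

Step 1 [NS]: N:car2-GO,E:wait,S:empty,W:wait | queues: N=0 E=2 S=0 W=3
Step 2 [NS]: N:empty,E:wait,S:empty,W:wait | queues: N=0 E=2 S=0 W=3
Step 3 [NS]: N:empty,E:wait,S:empty,W:wait | queues: N=0 E=2 S=0 W=3
Step 4 [EW]: N:wait,E:car1-GO,S:wait,W:car3-GO | queues: N=0 E=1 S=0 W=2
Step 5 [EW]: N:wait,E:car6-GO,S:wait,W:car4-GO | queues: N=0 E=0 S=0 W=1
Step 6 [EW]: N:wait,E:empty,S:wait,W:car5-GO | queues: N=0 E=0 S=0 W=0
Car 2 crosses at step 1

1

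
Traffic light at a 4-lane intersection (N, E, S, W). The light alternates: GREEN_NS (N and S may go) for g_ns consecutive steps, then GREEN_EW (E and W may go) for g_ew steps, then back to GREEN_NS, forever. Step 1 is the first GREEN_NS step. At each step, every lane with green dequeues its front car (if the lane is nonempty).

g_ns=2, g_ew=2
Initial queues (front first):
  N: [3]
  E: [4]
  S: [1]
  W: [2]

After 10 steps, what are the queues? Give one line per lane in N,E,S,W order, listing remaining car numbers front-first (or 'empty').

Step 1 [NS]: N:car3-GO,E:wait,S:car1-GO,W:wait | queues: N=0 E=1 S=0 W=1
Step 2 [NS]: N:empty,E:wait,S:empty,W:wait | queues: N=0 E=1 S=0 W=1
Step 3 [EW]: N:wait,E:car4-GO,S:wait,W:car2-GO | queues: N=0 E=0 S=0 W=0

N: empty
E: empty
S: empty
W: empty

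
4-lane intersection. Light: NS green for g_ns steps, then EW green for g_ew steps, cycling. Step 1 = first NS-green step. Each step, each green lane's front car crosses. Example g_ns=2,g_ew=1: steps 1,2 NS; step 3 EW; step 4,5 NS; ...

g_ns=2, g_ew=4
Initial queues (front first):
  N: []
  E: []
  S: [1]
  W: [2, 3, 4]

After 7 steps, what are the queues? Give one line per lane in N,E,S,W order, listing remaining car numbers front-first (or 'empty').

Step 1 [NS]: N:empty,E:wait,S:car1-GO,W:wait | queues: N=0 E=0 S=0 W=3
Step 2 [NS]: N:empty,E:wait,S:empty,W:wait | queues: N=0 E=0 S=0 W=3
Step 3 [EW]: N:wait,E:empty,S:wait,W:car2-GO | queues: N=0 E=0 S=0 W=2
Step 4 [EW]: N:wait,E:empty,S:wait,W:car3-GO | queues: N=0 E=0 S=0 W=1
Step 5 [EW]: N:wait,E:empty,S:wait,W:car4-GO | queues: N=0 E=0 S=0 W=0

N: empty
E: empty
S: empty
W: empty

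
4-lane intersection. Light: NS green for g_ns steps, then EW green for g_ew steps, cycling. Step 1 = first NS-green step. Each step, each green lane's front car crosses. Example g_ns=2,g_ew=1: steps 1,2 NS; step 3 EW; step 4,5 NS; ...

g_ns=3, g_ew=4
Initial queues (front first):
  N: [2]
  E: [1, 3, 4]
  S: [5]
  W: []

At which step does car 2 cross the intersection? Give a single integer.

Step 1 [NS]: N:car2-GO,E:wait,S:car5-GO,W:wait | queues: N=0 E=3 S=0 W=0
Step 2 [NS]: N:empty,E:wait,S:empty,W:wait | queues: N=0 E=3 S=0 W=0
Step 3 [NS]: N:empty,E:wait,S:empty,W:wait | queues: N=0 E=3 S=0 W=0
Step 4 [EW]: N:wait,E:car1-GO,S:wait,W:empty | queues: N=0 E=2 S=0 W=0
Step 5 [EW]: N:wait,E:car3-GO,S:wait,W:empty | queues: N=0 E=1 S=0 W=0
Step 6 [EW]: N:wait,E:car4-GO,S:wait,W:empty | queues: N=0 E=0 S=0 W=0
Car 2 crosses at step 1

1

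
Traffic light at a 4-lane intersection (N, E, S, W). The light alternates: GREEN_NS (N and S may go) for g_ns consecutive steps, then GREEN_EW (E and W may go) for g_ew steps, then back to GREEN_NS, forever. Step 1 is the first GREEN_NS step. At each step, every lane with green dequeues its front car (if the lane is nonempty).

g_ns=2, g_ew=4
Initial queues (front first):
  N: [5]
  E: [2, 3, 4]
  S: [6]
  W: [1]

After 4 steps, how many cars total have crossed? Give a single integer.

Step 1 [NS]: N:car5-GO,E:wait,S:car6-GO,W:wait | queues: N=0 E=3 S=0 W=1
Step 2 [NS]: N:empty,E:wait,S:empty,W:wait | queues: N=0 E=3 S=0 W=1
Step 3 [EW]: N:wait,E:car2-GO,S:wait,W:car1-GO | queues: N=0 E=2 S=0 W=0
Step 4 [EW]: N:wait,E:car3-GO,S:wait,W:empty | queues: N=0 E=1 S=0 W=0
Cars crossed by step 4: 5

Answer: 5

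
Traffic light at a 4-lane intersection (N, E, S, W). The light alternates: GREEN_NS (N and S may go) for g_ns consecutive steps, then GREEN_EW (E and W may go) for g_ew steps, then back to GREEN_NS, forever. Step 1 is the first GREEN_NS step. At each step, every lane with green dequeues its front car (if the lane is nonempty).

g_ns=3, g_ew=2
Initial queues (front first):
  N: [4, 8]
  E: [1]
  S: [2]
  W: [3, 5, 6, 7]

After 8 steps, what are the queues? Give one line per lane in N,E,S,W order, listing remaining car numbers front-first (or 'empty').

Step 1 [NS]: N:car4-GO,E:wait,S:car2-GO,W:wait | queues: N=1 E=1 S=0 W=4
Step 2 [NS]: N:car8-GO,E:wait,S:empty,W:wait | queues: N=0 E=1 S=0 W=4
Step 3 [NS]: N:empty,E:wait,S:empty,W:wait | queues: N=0 E=1 S=0 W=4
Step 4 [EW]: N:wait,E:car1-GO,S:wait,W:car3-GO | queues: N=0 E=0 S=0 W=3
Step 5 [EW]: N:wait,E:empty,S:wait,W:car5-GO | queues: N=0 E=0 S=0 W=2
Step 6 [NS]: N:empty,E:wait,S:empty,W:wait | queues: N=0 E=0 S=0 W=2
Step 7 [NS]: N:empty,E:wait,S:empty,W:wait | queues: N=0 E=0 S=0 W=2
Step 8 [NS]: N:empty,E:wait,S:empty,W:wait | queues: N=0 E=0 S=0 W=2

N: empty
E: empty
S: empty
W: 6 7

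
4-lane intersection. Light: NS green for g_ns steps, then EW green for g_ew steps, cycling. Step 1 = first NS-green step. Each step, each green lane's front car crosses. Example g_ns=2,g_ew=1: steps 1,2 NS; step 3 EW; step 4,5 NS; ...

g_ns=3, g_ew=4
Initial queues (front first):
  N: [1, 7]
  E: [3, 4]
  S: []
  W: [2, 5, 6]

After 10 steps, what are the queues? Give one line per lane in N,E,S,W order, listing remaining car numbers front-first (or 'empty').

Step 1 [NS]: N:car1-GO,E:wait,S:empty,W:wait | queues: N=1 E=2 S=0 W=3
Step 2 [NS]: N:car7-GO,E:wait,S:empty,W:wait | queues: N=0 E=2 S=0 W=3
Step 3 [NS]: N:empty,E:wait,S:empty,W:wait | queues: N=0 E=2 S=0 W=3
Step 4 [EW]: N:wait,E:car3-GO,S:wait,W:car2-GO | queues: N=0 E=1 S=0 W=2
Step 5 [EW]: N:wait,E:car4-GO,S:wait,W:car5-GO | queues: N=0 E=0 S=0 W=1
Step 6 [EW]: N:wait,E:empty,S:wait,W:car6-GO | queues: N=0 E=0 S=0 W=0

N: empty
E: empty
S: empty
W: empty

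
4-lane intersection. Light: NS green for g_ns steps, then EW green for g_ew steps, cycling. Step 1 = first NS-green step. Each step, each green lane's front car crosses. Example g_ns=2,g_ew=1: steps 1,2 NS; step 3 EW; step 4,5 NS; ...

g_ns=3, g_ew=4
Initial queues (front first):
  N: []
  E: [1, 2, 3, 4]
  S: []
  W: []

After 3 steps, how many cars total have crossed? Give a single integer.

Answer: 0

Derivation:
Step 1 [NS]: N:empty,E:wait,S:empty,W:wait | queues: N=0 E=4 S=0 W=0
Step 2 [NS]: N:empty,E:wait,S:empty,W:wait | queues: N=0 E=4 S=0 W=0
Step 3 [NS]: N:empty,E:wait,S:empty,W:wait | queues: N=0 E=4 S=0 W=0
Cars crossed by step 3: 0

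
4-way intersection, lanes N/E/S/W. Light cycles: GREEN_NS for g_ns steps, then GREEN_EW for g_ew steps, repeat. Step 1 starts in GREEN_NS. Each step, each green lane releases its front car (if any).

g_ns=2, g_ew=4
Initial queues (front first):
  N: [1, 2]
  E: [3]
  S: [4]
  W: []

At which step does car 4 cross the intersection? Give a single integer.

Step 1 [NS]: N:car1-GO,E:wait,S:car4-GO,W:wait | queues: N=1 E=1 S=0 W=0
Step 2 [NS]: N:car2-GO,E:wait,S:empty,W:wait | queues: N=0 E=1 S=0 W=0
Step 3 [EW]: N:wait,E:car3-GO,S:wait,W:empty | queues: N=0 E=0 S=0 W=0
Car 4 crosses at step 1

1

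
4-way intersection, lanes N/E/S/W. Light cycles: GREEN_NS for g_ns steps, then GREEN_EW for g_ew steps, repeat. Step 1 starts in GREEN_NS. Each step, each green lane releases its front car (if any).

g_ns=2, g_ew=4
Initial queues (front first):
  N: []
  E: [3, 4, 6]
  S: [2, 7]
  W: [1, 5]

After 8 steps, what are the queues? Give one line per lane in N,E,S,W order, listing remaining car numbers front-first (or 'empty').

Step 1 [NS]: N:empty,E:wait,S:car2-GO,W:wait | queues: N=0 E=3 S=1 W=2
Step 2 [NS]: N:empty,E:wait,S:car7-GO,W:wait | queues: N=0 E=3 S=0 W=2
Step 3 [EW]: N:wait,E:car3-GO,S:wait,W:car1-GO | queues: N=0 E=2 S=0 W=1
Step 4 [EW]: N:wait,E:car4-GO,S:wait,W:car5-GO | queues: N=0 E=1 S=0 W=0
Step 5 [EW]: N:wait,E:car6-GO,S:wait,W:empty | queues: N=0 E=0 S=0 W=0

N: empty
E: empty
S: empty
W: empty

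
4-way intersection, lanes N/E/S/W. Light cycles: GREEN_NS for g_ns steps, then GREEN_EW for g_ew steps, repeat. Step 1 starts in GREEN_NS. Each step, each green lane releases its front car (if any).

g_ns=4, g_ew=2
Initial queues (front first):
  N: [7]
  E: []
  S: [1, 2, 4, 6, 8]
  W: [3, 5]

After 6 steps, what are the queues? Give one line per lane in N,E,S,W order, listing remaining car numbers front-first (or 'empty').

Step 1 [NS]: N:car7-GO,E:wait,S:car1-GO,W:wait | queues: N=0 E=0 S=4 W=2
Step 2 [NS]: N:empty,E:wait,S:car2-GO,W:wait | queues: N=0 E=0 S=3 W=2
Step 3 [NS]: N:empty,E:wait,S:car4-GO,W:wait | queues: N=0 E=0 S=2 W=2
Step 4 [NS]: N:empty,E:wait,S:car6-GO,W:wait | queues: N=0 E=0 S=1 W=2
Step 5 [EW]: N:wait,E:empty,S:wait,W:car3-GO | queues: N=0 E=0 S=1 W=1
Step 6 [EW]: N:wait,E:empty,S:wait,W:car5-GO | queues: N=0 E=0 S=1 W=0

N: empty
E: empty
S: 8
W: empty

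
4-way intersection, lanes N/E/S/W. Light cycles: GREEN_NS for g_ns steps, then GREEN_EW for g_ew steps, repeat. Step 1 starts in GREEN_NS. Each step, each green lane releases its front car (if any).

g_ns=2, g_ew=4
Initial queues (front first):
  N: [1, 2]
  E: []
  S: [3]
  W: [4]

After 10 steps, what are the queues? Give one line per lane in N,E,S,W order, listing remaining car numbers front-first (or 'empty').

Step 1 [NS]: N:car1-GO,E:wait,S:car3-GO,W:wait | queues: N=1 E=0 S=0 W=1
Step 2 [NS]: N:car2-GO,E:wait,S:empty,W:wait | queues: N=0 E=0 S=0 W=1
Step 3 [EW]: N:wait,E:empty,S:wait,W:car4-GO | queues: N=0 E=0 S=0 W=0

N: empty
E: empty
S: empty
W: empty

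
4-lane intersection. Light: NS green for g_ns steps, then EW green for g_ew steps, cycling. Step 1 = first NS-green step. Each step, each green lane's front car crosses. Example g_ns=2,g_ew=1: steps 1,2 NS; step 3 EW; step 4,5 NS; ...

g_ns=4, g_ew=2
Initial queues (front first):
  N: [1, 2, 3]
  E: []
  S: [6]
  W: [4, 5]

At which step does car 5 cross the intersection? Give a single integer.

Step 1 [NS]: N:car1-GO,E:wait,S:car6-GO,W:wait | queues: N=2 E=0 S=0 W=2
Step 2 [NS]: N:car2-GO,E:wait,S:empty,W:wait | queues: N=1 E=0 S=0 W=2
Step 3 [NS]: N:car3-GO,E:wait,S:empty,W:wait | queues: N=0 E=0 S=0 W=2
Step 4 [NS]: N:empty,E:wait,S:empty,W:wait | queues: N=0 E=0 S=0 W=2
Step 5 [EW]: N:wait,E:empty,S:wait,W:car4-GO | queues: N=0 E=0 S=0 W=1
Step 6 [EW]: N:wait,E:empty,S:wait,W:car5-GO | queues: N=0 E=0 S=0 W=0
Car 5 crosses at step 6

6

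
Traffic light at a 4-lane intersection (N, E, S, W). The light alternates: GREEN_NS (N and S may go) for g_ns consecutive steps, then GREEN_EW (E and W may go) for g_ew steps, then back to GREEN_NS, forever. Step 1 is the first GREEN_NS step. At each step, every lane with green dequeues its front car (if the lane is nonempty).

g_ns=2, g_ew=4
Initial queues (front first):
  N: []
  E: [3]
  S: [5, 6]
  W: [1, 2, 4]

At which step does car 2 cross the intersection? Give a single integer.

Step 1 [NS]: N:empty,E:wait,S:car5-GO,W:wait | queues: N=0 E=1 S=1 W=3
Step 2 [NS]: N:empty,E:wait,S:car6-GO,W:wait | queues: N=0 E=1 S=0 W=3
Step 3 [EW]: N:wait,E:car3-GO,S:wait,W:car1-GO | queues: N=0 E=0 S=0 W=2
Step 4 [EW]: N:wait,E:empty,S:wait,W:car2-GO | queues: N=0 E=0 S=0 W=1
Step 5 [EW]: N:wait,E:empty,S:wait,W:car4-GO | queues: N=0 E=0 S=0 W=0
Car 2 crosses at step 4

4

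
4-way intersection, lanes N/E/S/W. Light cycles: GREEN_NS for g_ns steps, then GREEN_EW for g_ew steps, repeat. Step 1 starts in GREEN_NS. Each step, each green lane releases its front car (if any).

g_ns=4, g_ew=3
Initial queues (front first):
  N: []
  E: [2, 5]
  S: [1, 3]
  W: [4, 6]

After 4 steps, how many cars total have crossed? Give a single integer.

Step 1 [NS]: N:empty,E:wait,S:car1-GO,W:wait | queues: N=0 E=2 S=1 W=2
Step 2 [NS]: N:empty,E:wait,S:car3-GO,W:wait | queues: N=0 E=2 S=0 W=2
Step 3 [NS]: N:empty,E:wait,S:empty,W:wait | queues: N=0 E=2 S=0 W=2
Step 4 [NS]: N:empty,E:wait,S:empty,W:wait | queues: N=0 E=2 S=0 W=2
Cars crossed by step 4: 2

Answer: 2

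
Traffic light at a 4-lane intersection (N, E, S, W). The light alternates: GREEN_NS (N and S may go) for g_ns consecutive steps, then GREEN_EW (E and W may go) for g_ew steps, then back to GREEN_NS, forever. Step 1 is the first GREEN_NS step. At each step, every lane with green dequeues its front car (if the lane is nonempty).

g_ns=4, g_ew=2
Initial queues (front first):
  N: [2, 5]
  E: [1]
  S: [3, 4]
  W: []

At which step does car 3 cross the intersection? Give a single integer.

Step 1 [NS]: N:car2-GO,E:wait,S:car3-GO,W:wait | queues: N=1 E=1 S=1 W=0
Step 2 [NS]: N:car5-GO,E:wait,S:car4-GO,W:wait | queues: N=0 E=1 S=0 W=0
Step 3 [NS]: N:empty,E:wait,S:empty,W:wait | queues: N=0 E=1 S=0 W=0
Step 4 [NS]: N:empty,E:wait,S:empty,W:wait | queues: N=0 E=1 S=0 W=0
Step 5 [EW]: N:wait,E:car1-GO,S:wait,W:empty | queues: N=0 E=0 S=0 W=0
Car 3 crosses at step 1

1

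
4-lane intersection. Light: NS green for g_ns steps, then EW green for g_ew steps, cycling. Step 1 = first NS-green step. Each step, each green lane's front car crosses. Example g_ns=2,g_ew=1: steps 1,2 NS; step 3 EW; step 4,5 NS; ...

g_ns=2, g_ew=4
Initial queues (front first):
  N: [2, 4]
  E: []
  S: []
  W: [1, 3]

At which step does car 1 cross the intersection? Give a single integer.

Step 1 [NS]: N:car2-GO,E:wait,S:empty,W:wait | queues: N=1 E=0 S=0 W=2
Step 2 [NS]: N:car4-GO,E:wait,S:empty,W:wait | queues: N=0 E=0 S=0 W=2
Step 3 [EW]: N:wait,E:empty,S:wait,W:car1-GO | queues: N=0 E=0 S=0 W=1
Step 4 [EW]: N:wait,E:empty,S:wait,W:car3-GO | queues: N=0 E=0 S=0 W=0
Car 1 crosses at step 3

3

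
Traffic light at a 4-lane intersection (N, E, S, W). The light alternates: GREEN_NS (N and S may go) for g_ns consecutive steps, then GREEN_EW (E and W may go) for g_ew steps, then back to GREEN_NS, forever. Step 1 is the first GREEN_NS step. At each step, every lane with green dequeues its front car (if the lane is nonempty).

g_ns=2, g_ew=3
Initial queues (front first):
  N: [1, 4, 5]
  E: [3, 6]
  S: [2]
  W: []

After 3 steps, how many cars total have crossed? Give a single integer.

Step 1 [NS]: N:car1-GO,E:wait,S:car2-GO,W:wait | queues: N=2 E=2 S=0 W=0
Step 2 [NS]: N:car4-GO,E:wait,S:empty,W:wait | queues: N=1 E=2 S=0 W=0
Step 3 [EW]: N:wait,E:car3-GO,S:wait,W:empty | queues: N=1 E=1 S=0 W=0
Cars crossed by step 3: 4

Answer: 4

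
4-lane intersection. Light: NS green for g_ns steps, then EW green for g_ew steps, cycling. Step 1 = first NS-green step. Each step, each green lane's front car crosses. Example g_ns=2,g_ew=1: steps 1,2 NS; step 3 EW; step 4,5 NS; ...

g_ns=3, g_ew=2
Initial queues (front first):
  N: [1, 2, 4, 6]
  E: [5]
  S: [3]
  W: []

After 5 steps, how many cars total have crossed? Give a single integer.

Answer: 5

Derivation:
Step 1 [NS]: N:car1-GO,E:wait,S:car3-GO,W:wait | queues: N=3 E=1 S=0 W=0
Step 2 [NS]: N:car2-GO,E:wait,S:empty,W:wait | queues: N=2 E=1 S=0 W=0
Step 3 [NS]: N:car4-GO,E:wait,S:empty,W:wait | queues: N=1 E=1 S=0 W=0
Step 4 [EW]: N:wait,E:car5-GO,S:wait,W:empty | queues: N=1 E=0 S=0 W=0
Step 5 [EW]: N:wait,E:empty,S:wait,W:empty | queues: N=1 E=0 S=0 W=0
Cars crossed by step 5: 5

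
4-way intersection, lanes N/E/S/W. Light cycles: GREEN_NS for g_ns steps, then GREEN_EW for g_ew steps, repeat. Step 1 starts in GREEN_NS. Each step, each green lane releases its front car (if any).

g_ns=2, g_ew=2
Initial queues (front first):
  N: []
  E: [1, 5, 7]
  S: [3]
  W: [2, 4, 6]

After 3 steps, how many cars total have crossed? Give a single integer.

Answer: 3

Derivation:
Step 1 [NS]: N:empty,E:wait,S:car3-GO,W:wait | queues: N=0 E=3 S=0 W=3
Step 2 [NS]: N:empty,E:wait,S:empty,W:wait | queues: N=0 E=3 S=0 W=3
Step 3 [EW]: N:wait,E:car1-GO,S:wait,W:car2-GO | queues: N=0 E=2 S=0 W=2
Cars crossed by step 3: 3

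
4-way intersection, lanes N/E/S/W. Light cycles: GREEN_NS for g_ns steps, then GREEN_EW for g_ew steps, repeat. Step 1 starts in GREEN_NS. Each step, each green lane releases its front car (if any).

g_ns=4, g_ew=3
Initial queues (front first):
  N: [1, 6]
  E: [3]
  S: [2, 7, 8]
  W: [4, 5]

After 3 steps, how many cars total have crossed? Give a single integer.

Step 1 [NS]: N:car1-GO,E:wait,S:car2-GO,W:wait | queues: N=1 E=1 S=2 W=2
Step 2 [NS]: N:car6-GO,E:wait,S:car7-GO,W:wait | queues: N=0 E=1 S=1 W=2
Step 3 [NS]: N:empty,E:wait,S:car8-GO,W:wait | queues: N=0 E=1 S=0 W=2
Cars crossed by step 3: 5

Answer: 5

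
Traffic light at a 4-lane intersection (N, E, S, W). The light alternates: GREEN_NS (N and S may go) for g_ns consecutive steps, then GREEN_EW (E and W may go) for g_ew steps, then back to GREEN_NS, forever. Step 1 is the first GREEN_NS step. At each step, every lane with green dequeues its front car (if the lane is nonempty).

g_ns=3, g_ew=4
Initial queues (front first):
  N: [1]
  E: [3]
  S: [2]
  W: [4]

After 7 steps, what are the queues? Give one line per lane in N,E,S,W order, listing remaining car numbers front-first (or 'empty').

Step 1 [NS]: N:car1-GO,E:wait,S:car2-GO,W:wait | queues: N=0 E=1 S=0 W=1
Step 2 [NS]: N:empty,E:wait,S:empty,W:wait | queues: N=0 E=1 S=0 W=1
Step 3 [NS]: N:empty,E:wait,S:empty,W:wait | queues: N=0 E=1 S=0 W=1
Step 4 [EW]: N:wait,E:car3-GO,S:wait,W:car4-GO | queues: N=0 E=0 S=0 W=0

N: empty
E: empty
S: empty
W: empty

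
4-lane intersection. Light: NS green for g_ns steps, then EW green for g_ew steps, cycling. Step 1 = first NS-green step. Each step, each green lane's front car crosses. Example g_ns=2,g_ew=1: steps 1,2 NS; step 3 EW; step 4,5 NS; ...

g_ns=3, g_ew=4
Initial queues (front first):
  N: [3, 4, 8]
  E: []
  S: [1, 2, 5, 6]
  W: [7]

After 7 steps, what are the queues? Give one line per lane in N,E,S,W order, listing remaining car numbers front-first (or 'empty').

Step 1 [NS]: N:car3-GO,E:wait,S:car1-GO,W:wait | queues: N=2 E=0 S=3 W=1
Step 2 [NS]: N:car4-GO,E:wait,S:car2-GO,W:wait | queues: N=1 E=0 S=2 W=1
Step 3 [NS]: N:car8-GO,E:wait,S:car5-GO,W:wait | queues: N=0 E=0 S=1 W=1
Step 4 [EW]: N:wait,E:empty,S:wait,W:car7-GO | queues: N=0 E=0 S=1 W=0
Step 5 [EW]: N:wait,E:empty,S:wait,W:empty | queues: N=0 E=0 S=1 W=0
Step 6 [EW]: N:wait,E:empty,S:wait,W:empty | queues: N=0 E=0 S=1 W=0
Step 7 [EW]: N:wait,E:empty,S:wait,W:empty | queues: N=0 E=0 S=1 W=0

N: empty
E: empty
S: 6
W: empty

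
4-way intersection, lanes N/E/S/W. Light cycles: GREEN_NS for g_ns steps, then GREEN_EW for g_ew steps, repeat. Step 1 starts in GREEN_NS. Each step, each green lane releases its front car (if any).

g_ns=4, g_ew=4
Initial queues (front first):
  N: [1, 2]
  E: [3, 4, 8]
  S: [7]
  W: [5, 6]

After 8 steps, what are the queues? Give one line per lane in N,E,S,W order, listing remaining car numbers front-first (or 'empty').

Step 1 [NS]: N:car1-GO,E:wait,S:car7-GO,W:wait | queues: N=1 E=3 S=0 W=2
Step 2 [NS]: N:car2-GO,E:wait,S:empty,W:wait | queues: N=0 E=3 S=0 W=2
Step 3 [NS]: N:empty,E:wait,S:empty,W:wait | queues: N=0 E=3 S=0 W=2
Step 4 [NS]: N:empty,E:wait,S:empty,W:wait | queues: N=0 E=3 S=0 W=2
Step 5 [EW]: N:wait,E:car3-GO,S:wait,W:car5-GO | queues: N=0 E=2 S=0 W=1
Step 6 [EW]: N:wait,E:car4-GO,S:wait,W:car6-GO | queues: N=0 E=1 S=0 W=0
Step 7 [EW]: N:wait,E:car8-GO,S:wait,W:empty | queues: N=0 E=0 S=0 W=0

N: empty
E: empty
S: empty
W: empty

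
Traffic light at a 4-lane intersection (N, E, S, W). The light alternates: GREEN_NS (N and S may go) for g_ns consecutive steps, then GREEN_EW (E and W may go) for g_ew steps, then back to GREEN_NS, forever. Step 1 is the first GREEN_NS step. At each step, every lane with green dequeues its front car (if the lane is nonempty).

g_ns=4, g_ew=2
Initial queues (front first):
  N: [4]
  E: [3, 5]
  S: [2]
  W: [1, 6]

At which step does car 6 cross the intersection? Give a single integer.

Step 1 [NS]: N:car4-GO,E:wait,S:car2-GO,W:wait | queues: N=0 E=2 S=0 W=2
Step 2 [NS]: N:empty,E:wait,S:empty,W:wait | queues: N=0 E=2 S=0 W=2
Step 3 [NS]: N:empty,E:wait,S:empty,W:wait | queues: N=0 E=2 S=0 W=2
Step 4 [NS]: N:empty,E:wait,S:empty,W:wait | queues: N=0 E=2 S=0 W=2
Step 5 [EW]: N:wait,E:car3-GO,S:wait,W:car1-GO | queues: N=0 E=1 S=0 W=1
Step 6 [EW]: N:wait,E:car5-GO,S:wait,W:car6-GO | queues: N=0 E=0 S=0 W=0
Car 6 crosses at step 6

6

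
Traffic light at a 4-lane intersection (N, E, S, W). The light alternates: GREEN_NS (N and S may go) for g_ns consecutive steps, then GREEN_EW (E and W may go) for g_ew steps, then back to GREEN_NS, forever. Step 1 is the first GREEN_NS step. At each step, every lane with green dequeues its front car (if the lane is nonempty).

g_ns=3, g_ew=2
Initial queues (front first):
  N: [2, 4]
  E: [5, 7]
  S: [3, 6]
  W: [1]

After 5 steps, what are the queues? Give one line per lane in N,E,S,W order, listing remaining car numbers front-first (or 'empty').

Step 1 [NS]: N:car2-GO,E:wait,S:car3-GO,W:wait | queues: N=1 E=2 S=1 W=1
Step 2 [NS]: N:car4-GO,E:wait,S:car6-GO,W:wait | queues: N=0 E=2 S=0 W=1
Step 3 [NS]: N:empty,E:wait,S:empty,W:wait | queues: N=0 E=2 S=0 W=1
Step 4 [EW]: N:wait,E:car5-GO,S:wait,W:car1-GO | queues: N=0 E=1 S=0 W=0
Step 5 [EW]: N:wait,E:car7-GO,S:wait,W:empty | queues: N=0 E=0 S=0 W=0

N: empty
E: empty
S: empty
W: empty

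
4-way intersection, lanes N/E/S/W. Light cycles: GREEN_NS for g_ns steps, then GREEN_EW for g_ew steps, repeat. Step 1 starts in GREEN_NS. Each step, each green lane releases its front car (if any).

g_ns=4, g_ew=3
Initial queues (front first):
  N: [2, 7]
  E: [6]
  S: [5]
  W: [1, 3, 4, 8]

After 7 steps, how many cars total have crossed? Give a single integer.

Answer: 7

Derivation:
Step 1 [NS]: N:car2-GO,E:wait,S:car5-GO,W:wait | queues: N=1 E=1 S=0 W=4
Step 2 [NS]: N:car7-GO,E:wait,S:empty,W:wait | queues: N=0 E=1 S=0 W=4
Step 3 [NS]: N:empty,E:wait,S:empty,W:wait | queues: N=0 E=1 S=0 W=4
Step 4 [NS]: N:empty,E:wait,S:empty,W:wait | queues: N=0 E=1 S=0 W=4
Step 5 [EW]: N:wait,E:car6-GO,S:wait,W:car1-GO | queues: N=0 E=0 S=0 W=3
Step 6 [EW]: N:wait,E:empty,S:wait,W:car3-GO | queues: N=0 E=0 S=0 W=2
Step 7 [EW]: N:wait,E:empty,S:wait,W:car4-GO | queues: N=0 E=0 S=0 W=1
Cars crossed by step 7: 7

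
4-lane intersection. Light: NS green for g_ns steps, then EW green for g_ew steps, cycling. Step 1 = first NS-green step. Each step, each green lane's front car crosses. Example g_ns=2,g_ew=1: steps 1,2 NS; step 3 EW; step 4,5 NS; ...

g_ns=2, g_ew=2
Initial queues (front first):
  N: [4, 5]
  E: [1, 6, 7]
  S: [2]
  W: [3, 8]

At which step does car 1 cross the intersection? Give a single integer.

Step 1 [NS]: N:car4-GO,E:wait,S:car2-GO,W:wait | queues: N=1 E=3 S=0 W=2
Step 2 [NS]: N:car5-GO,E:wait,S:empty,W:wait | queues: N=0 E=3 S=0 W=2
Step 3 [EW]: N:wait,E:car1-GO,S:wait,W:car3-GO | queues: N=0 E=2 S=0 W=1
Step 4 [EW]: N:wait,E:car6-GO,S:wait,W:car8-GO | queues: N=0 E=1 S=0 W=0
Step 5 [NS]: N:empty,E:wait,S:empty,W:wait | queues: N=0 E=1 S=0 W=0
Step 6 [NS]: N:empty,E:wait,S:empty,W:wait | queues: N=0 E=1 S=0 W=0
Step 7 [EW]: N:wait,E:car7-GO,S:wait,W:empty | queues: N=0 E=0 S=0 W=0
Car 1 crosses at step 3

3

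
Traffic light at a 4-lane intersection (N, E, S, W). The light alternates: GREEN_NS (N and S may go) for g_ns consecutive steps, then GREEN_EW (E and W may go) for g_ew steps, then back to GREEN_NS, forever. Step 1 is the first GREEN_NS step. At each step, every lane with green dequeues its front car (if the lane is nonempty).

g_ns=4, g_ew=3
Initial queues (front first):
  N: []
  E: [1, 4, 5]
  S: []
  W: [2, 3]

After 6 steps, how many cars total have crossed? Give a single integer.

Step 1 [NS]: N:empty,E:wait,S:empty,W:wait | queues: N=0 E=3 S=0 W=2
Step 2 [NS]: N:empty,E:wait,S:empty,W:wait | queues: N=0 E=3 S=0 W=2
Step 3 [NS]: N:empty,E:wait,S:empty,W:wait | queues: N=0 E=3 S=0 W=2
Step 4 [NS]: N:empty,E:wait,S:empty,W:wait | queues: N=0 E=3 S=0 W=2
Step 5 [EW]: N:wait,E:car1-GO,S:wait,W:car2-GO | queues: N=0 E=2 S=0 W=1
Step 6 [EW]: N:wait,E:car4-GO,S:wait,W:car3-GO | queues: N=0 E=1 S=0 W=0
Cars crossed by step 6: 4

Answer: 4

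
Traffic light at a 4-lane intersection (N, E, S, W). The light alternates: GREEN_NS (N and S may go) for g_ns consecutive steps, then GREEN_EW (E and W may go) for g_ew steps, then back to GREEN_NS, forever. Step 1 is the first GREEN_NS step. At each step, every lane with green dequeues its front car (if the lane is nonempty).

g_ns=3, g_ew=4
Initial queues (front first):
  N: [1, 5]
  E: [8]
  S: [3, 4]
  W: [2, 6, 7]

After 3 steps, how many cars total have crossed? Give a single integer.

Step 1 [NS]: N:car1-GO,E:wait,S:car3-GO,W:wait | queues: N=1 E=1 S=1 W=3
Step 2 [NS]: N:car5-GO,E:wait,S:car4-GO,W:wait | queues: N=0 E=1 S=0 W=3
Step 3 [NS]: N:empty,E:wait,S:empty,W:wait | queues: N=0 E=1 S=0 W=3
Cars crossed by step 3: 4

Answer: 4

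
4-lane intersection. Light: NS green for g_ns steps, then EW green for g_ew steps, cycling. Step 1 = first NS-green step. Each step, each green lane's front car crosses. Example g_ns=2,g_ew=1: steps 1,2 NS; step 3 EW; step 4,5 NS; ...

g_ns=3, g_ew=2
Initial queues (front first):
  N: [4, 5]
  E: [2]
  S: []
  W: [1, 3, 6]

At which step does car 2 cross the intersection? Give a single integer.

Step 1 [NS]: N:car4-GO,E:wait,S:empty,W:wait | queues: N=1 E=1 S=0 W=3
Step 2 [NS]: N:car5-GO,E:wait,S:empty,W:wait | queues: N=0 E=1 S=0 W=3
Step 3 [NS]: N:empty,E:wait,S:empty,W:wait | queues: N=0 E=1 S=0 W=3
Step 4 [EW]: N:wait,E:car2-GO,S:wait,W:car1-GO | queues: N=0 E=0 S=0 W=2
Step 5 [EW]: N:wait,E:empty,S:wait,W:car3-GO | queues: N=0 E=0 S=0 W=1
Step 6 [NS]: N:empty,E:wait,S:empty,W:wait | queues: N=0 E=0 S=0 W=1
Step 7 [NS]: N:empty,E:wait,S:empty,W:wait | queues: N=0 E=0 S=0 W=1
Step 8 [NS]: N:empty,E:wait,S:empty,W:wait | queues: N=0 E=0 S=0 W=1
Step 9 [EW]: N:wait,E:empty,S:wait,W:car6-GO | queues: N=0 E=0 S=0 W=0
Car 2 crosses at step 4

4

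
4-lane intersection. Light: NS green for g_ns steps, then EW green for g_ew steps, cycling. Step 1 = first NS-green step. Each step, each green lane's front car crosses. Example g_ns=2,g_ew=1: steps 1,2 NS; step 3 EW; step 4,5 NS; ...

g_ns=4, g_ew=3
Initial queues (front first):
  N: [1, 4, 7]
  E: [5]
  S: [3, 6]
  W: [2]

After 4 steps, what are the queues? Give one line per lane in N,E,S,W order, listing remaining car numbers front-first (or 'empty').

Step 1 [NS]: N:car1-GO,E:wait,S:car3-GO,W:wait | queues: N=2 E=1 S=1 W=1
Step 2 [NS]: N:car4-GO,E:wait,S:car6-GO,W:wait | queues: N=1 E=1 S=0 W=1
Step 3 [NS]: N:car7-GO,E:wait,S:empty,W:wait | queues: N=0 E=1 S=0 W=1
Step 4 [NS]: N:empty,E:wait,S:empty,W:wait | queues: N=0 E=1 S=0 W=1

N: empty
E: 5
S: empty
W: 2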